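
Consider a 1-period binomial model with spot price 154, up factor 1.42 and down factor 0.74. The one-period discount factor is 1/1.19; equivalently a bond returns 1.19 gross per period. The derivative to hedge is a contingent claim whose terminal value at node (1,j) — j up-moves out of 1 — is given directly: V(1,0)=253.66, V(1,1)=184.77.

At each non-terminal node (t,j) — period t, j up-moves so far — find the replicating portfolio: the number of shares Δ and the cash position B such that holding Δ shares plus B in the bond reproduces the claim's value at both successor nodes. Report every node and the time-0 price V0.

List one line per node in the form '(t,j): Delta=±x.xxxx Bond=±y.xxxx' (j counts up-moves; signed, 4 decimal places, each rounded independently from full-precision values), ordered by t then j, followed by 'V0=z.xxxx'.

No-arbitrage ⇒ martingale measure with p* = (R−d)/(u−d) = 0.6618.
Terminal payoffs: V(1,0)=253.6600, V(1,1)=184.7700
  t=0,j=0: stock 154.0000 → up 218.6800 (V=184.7700), down 113.9600 (V=253.6600). Price 174.8496; hedge Δ=-0.6578, bond B=276.1584.
The time-0 hedge costs 174.8496, which is the no-arbitrage price.

(0,0): Delta=-0.6578 Bond=276.1584
V0=174.8496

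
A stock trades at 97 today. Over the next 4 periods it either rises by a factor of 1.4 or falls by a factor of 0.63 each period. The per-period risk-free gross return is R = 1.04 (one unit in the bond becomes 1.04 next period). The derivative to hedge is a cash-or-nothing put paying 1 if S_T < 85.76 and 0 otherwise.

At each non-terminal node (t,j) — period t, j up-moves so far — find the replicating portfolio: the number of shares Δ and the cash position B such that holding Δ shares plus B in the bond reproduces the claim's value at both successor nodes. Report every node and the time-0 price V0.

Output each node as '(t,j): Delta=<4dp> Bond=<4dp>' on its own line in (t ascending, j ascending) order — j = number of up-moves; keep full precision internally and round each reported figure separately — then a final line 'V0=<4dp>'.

Since d<R<u, set p* = (R−d)/(u−d) = 0.5325; price each node as the discounted p*-expectation of its children.
Terminal values V(4,·): V(4,0)=1.0000, V(4,1)=1.0000, V(4,2)=1.0000, V(4,3)=0.0000, V(4,4)=0.0000
(3,0): S=24.2546. Δ = (V_up−V_dn)/(S_up−S_dn) = (1.0000−1.0000)/(33.9564−15.2804) = 0.0000. V = [p*·1.0000 + (1−p*)·1.0000]/1.04 = 0.9615. B = V − Δ·S = 0.9615.
(3,1): S=53.8990. Δ = (V_up−V_dn)/(S_up−S_dn) = (1.0000−1.0000)/(75.4586−33.9564) = 0.0000. V = [p*·1.0000 + (1−p*)·1.0000]/1.04 = 0.9615. B = V − Δ·S = 0.9615.
(3,2): S=119.7756. Δ = (V_up−V_dn)/(S_up−S_dn) = (0.0000−1.0000)/(167.6858−75.4586) = -0.0108. V = [p*·0.0000 + (1−p*)·1.0000]/1.04 = 0.4496. B = V − Δ·S = 1.7483.
(3,3): S=266.1680. Δ = (V_up−V_dn)/(S_up−S_dn) = (0.0000−0.0000)/(372.6352−167.6858) = 0.0000. V = [p*·0.0000 + (1−p*)·0.0000]/1.04 = 0.0000. B = V − Δ·S = 0.0000.
(2,0): S=38.4993. Δ = (V_up−V_dn)/(S_up−S_dn) = (0.9615−0.9615)/(53.8990−24.2546) = 0.0000. V = [p*·0.9615 + (1−p*)·0.9615]/1.04 = 0.9246. B = V − Δ·S = 0.9246.
(2,1): S=85.5540. Δ = (V_up−V_dn)/(S_up−S_dn) = (0.4496−0.9615)/(119.7756−53.8990) = -0.0078. V = [p*·0.4496 + (1−p*)·0.9615]/1.04 = 0.6624. B = V − Δ·S = 1.3273.
(2,2): S=190.1200. Δ = (V_up−V_dn)/(S_up−S_dn) = (0.0000−0.4496)/(266.1680−119.7756) = -0.0031. V = [p*·0.0000 + (1−p*)·0.4496]/1.04 = 0.2021. B = V − Δ·S = 0.7859.
(1,0): S=61.1100. Δ = (V_up−V_dn)/(S_up−S_dn) = (0.6624−0.9246)/(85.5540−38.4993) = -0.0056. V = [p*·0.6624 + (1−p*)·0.9246]/1.04 = 0.7548. B = V − Δ·S = 1.0952.
(1,1): S=135.8000. Δ = (V_up−V_dn)/(S_up−S_dn) = (0.2021−0.6624)/(190.1200−85.5540) = -0.0044. V = [p*·0.2021 + (1−p*)·0.6624]/1.04 = 0.4013. B = V − Δ·S = 0.9991.
(0,0): S=97.0000. Δ = (V_up−V_dn)/(S_up−S_dn) = (0.4013−0.7548)/(135.8000−61.1100) = -0.0047. V = [p*·0.4013 + (1−p*)·0.7548]/1.04 = 0.5448. B = V − Δ·S = 1.0039.
Root portfolio cost Δ·97+B reproduces V0=0.5448.

(0,0): Delta=-0.0047 Bond=1.0039
(1,0): Delta=-0.0056 Bond=1.0952
(1,1): Delta=-0.0044 Bond=0.9991
(2,0): Delta=0.0000 Bond=0.9246
(2,1): Delta=-0.0078 Bond=1.3273
(2,2): Delta=-0.0031 Bond=0.7859
(3,0): Delta=0.0000 Bond=0.9615
(3,1): Delta=0.0000 Bond=0.9615
(3,2): Delta=-0.0108 Bond=1.7483
(3,3): Delta=0.0000 Bond=0.0000
V0=0.5448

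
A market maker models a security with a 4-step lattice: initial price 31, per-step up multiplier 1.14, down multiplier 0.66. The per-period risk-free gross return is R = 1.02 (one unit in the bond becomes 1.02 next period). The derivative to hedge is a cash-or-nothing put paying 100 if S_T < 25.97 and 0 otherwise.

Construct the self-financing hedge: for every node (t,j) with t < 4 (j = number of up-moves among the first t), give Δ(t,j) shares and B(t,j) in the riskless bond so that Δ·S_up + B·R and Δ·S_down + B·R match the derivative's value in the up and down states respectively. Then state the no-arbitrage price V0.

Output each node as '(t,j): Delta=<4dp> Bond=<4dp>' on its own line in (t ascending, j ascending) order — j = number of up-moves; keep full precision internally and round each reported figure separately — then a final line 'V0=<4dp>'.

No-arbitrage ⇒ martingale measure with p* = (R−d)/(u−d) = 0.7500.
Payoff layer (t=4): V(4,0)=100.0000, V(4,1)=100.0000, V(4,2)=100.0000, V(4,3)=0.0000, V(4,4)=0.0000
(3,0): S=8.9124. Δ = (V_up−V_dn)/(S_up−S_dn) = (100.0000−100.0000)/(10.1601−5.8822) = 0.0000. V = [p*·100.0000 + (1−p*)·100.0000]/1.02 = 98.0392. B = V − Δ·S = 98.0392.
(3,1): S=15.3941. Δ = (V_up−V_dn)/(S_up−S_dn) = (100.0000−100.0000)/(17.5493−10.1601) = 0.0000. V = [p*·100.0000 + (1−p*)·100.0000]/1.02 = 98.0392. B = V − Δ·S = 98.0392.
(3,2): S=26.5898. Δ = (V_up−V_dn)/(S_up−S_dn) = (0.0000−100.0000)/(30.3124−17.5493) = -7.8351. V = [p*·0.0000 + (1−p*)·100.0000]/1.02 = 24.5098. B = V − Δ·S = 232.8431.
(3,3): S=45.9279. Δ = (V_up−V_dn)/(S_up−S_dn) = (0.0000−0.0000)/(52.3578−30.3124) = 0.0000. V = [p*·0.0000 + (1−p*)·0.0000]/1.02 = 0.0000. B = V − Δ·S = 0.0000.
(2,0): S=13.5036. Δ = (V_up−V_dn)/(S_up−S_dn) = (98.0392−98.0392)/(15.3941−8.9124) = 0.0000. V = [p*·98.0392 + (1−p*)·98.0392]/1.02 = 96.1169. B = V − Δ·S = 96.1169.
(2,1): S=23.3244. Δ = (V_up−V_dn)/(S_up−S_dn) = (24.5098−98.0392)/(26.5898−15.3941) = -6.5676. V = [p*·24.5098 + (1−p*)·98.0392]/1.02 = 42.0511. B = V − Δ·S = 195.2374.
(2,2): S=40.2876. Δ = (V_up−V_dn)/(S_up−S_dn) = (0.0000−24.5098)/(45.9279−26.5898) = -1.2674. V = [p*·0.0000 + (1−p*)·24.5098]/1.02 = 6.0073. B = V − Δ·S = 57.0694.
(1,0): S=20.4600. Δ = (V_up−V_dn)/(S_up−S_dn) = (42.0511−96.1169)/(23.3244−13.5036) = -5.5052. V = [p*·42.0511 + (1−p*)·96.1169]/1.02 = 54.4780. B = V − Δ·S = 167.1150.
(1,1): S=35.3400. Δ = (V_up−V_dn)/(S_up−S_dn) = (6.0073−42.0511)/(40.2876−23.3244) = -2.1248. V = [p*·6.0073 + (1−p*)·42.0511]/1.02 = 14.7238. B = V − Δ·S = 89.8151.
(0,0): S=31.0000. Δ = (V_up−V_dn)/(S_up−S_dn) = (14.7238−54.4780)/(35.3400−20.4600) = -2.6717. V = [p*·14.7238 + (1−p*)·54.4780]/1.02 = 24.1788. B = V − Δ·S = 107.0001.
Self-financing check: at every node Δ·S+B equals the discounted successor values.

(0,0): Delta=-2.6717 Bond=107.0001
(1,0): Delta=-5.5052 Bond=167.1150
(1,1): Delta=-2.1248 Bond=89.8151
(2,0): Delta=0.0000 Bond=96.1169
(2,1): Delta=-6.5676 Bond=195.2374
(2,2): Delta=-1.2674 Bond=57.0694
(3,0): Delta=0.0000 Bond=98.0392
(3,1): Delta=0.0000 Bond=98.0392
(3,2): Delta=-7.8351 Bond=232.8431
(3,3): Delta=0.0000 Bond=0.0000
V0=24.1788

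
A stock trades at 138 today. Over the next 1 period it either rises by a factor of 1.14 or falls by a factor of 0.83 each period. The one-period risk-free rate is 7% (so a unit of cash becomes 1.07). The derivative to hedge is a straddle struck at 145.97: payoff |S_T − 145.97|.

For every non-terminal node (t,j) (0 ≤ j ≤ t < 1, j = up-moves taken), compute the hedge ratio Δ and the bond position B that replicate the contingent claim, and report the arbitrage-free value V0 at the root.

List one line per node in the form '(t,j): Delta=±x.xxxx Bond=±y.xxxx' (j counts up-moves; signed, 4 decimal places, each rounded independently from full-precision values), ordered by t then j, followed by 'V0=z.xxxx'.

(0,0): Delta=-0.4694 Bond=79.6192
V0=14.8450

Since d<R<u, set p* = (R−d)/(u−d) = 0.7742; price each node as the discounted p*-expectation of its children.
At expiry t=1: V(1,0)=31.4300, V(1,1)=11.3500
Node (0,0) S=138.0000: V=(p*·11.3500+(1−p*)·31.4300)/1.07=14.8450; Δ=(11.3500−31.4300)/(157.3200−114.5400)=-0.4694; B=V−Δ·S=79.6192
The time-0 hedge costs 14.8450, which is the no-arbitrage price.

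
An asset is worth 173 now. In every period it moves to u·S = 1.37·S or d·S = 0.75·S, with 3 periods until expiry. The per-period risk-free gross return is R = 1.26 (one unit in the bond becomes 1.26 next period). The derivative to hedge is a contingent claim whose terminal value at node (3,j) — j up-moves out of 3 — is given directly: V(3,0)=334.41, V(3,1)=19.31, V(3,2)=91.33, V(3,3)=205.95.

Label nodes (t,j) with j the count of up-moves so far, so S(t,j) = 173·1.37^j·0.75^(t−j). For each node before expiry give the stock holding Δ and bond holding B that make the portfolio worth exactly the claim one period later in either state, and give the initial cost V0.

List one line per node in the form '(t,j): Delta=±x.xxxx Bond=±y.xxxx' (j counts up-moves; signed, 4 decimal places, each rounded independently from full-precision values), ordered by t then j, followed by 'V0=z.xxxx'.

Since d<R<u, set p* = (R−d)/(u−d) = 0.8226; price each node as the discounted p*-expectation of its children.
Payoff layer (t=3): V(3,0)=334.4100, V(3,1)=19.3100, V(3,2)=91.3300, V(3,3)=205.9500
Node (2,0) S=97.3125: V=(p*·19.3100+(1−p*)·334.4100)/1.26=59.6943; Δ=(19.3100−334.4100)/(133.3181−72.9844)=-5.2226; B=V−Δ·S=567.9201
Node (2,1) S=177.7575: V=(p*·91.3300+(1−p*)·19.3100)/1.26=62.3431; Δ=(91.3300−19.3100)/(243.5278−133.3181)=0.6535; B=V−Δ·S=-53.8182
Node (2,2) S=324.7037: V=(p*·205.9500+(1−p*)·91.3300)/1.26=147.3129; Δ=(205.9500−91.3300)/(444.8441−243.5278)=0.5694; B=V−Δ·S=-37.5581
Node (1,0) S=129.7500: V=(p*·62.3431+(1−p*)·59.6943)/1.26=49.1057; Δ=(62.3431−59.6943)/(177.7575−97.3125)=0.0329; B=V−Δ·S=44.8335
Node (1,1) S=237.0100: V=(p*·147.3129+(1−p*)·62.3431)/1.26=104.9504; Δ=(147.3129−62.3431)/(324.7037−177.7575)=0.5782; B=V−Δ·S=-32.0976
Node (0,0) S=173.0000: V=(p*·104.9504+(1−p*)·49.1057)/1.26=75.4306; Δ=(104.9504−49.1057)/(237.0100−129.7500)=0.5206; B=V−Δ·S=-14.6417
Root portfolio cost Δ·173+B reproduces V0=75.4306.

(0,0): Delta=0.5206 Bond=-14.6417
(1,0): Delta=0.0329 Bond=44.8335
(1,1): Delta=0.5782 Bond=-32.0976
(2,0): Delta=-5.2226 Bond=567.9201
(2,1): Delta=0.6535 Bond=-53.8182
(2,2): Delta=0.5694 Bond=-37.5581
V0=75.4306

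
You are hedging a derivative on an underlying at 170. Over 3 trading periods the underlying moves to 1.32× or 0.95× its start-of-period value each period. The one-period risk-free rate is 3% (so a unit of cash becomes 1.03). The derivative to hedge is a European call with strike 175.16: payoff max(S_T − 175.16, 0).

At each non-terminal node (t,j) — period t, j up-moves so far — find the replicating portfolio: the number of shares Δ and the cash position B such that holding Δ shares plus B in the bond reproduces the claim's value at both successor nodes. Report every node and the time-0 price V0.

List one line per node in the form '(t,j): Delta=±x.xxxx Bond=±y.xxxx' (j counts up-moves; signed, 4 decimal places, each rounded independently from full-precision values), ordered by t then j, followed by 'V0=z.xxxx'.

(0,0): Delta=0.7293 Bond=-101.3178
(1,0): Delta=0.6255 Bond=-87.5994
(1,1): Delta=1.0000 Bond=-165.1051
(2,0): Delta=0.4820 Bond=-68.2051
(2,1): Delta=1.0000 Bond=-170.0583
(2,2): Delta=1.0000 Bond=-170.0583
V0=22.6612

Under the risk-neutral measure, an up-move has probability p* = (R−d)/(u−d) = 0.2162 and values discount at R = 1.03.
At expiry t=3: V(3,0)=0.0000, V(3,1)=27.3610, V(3,2)=106.2376, V(3,3)=215.8346
  t=2,j=0: stock 153.4250 → up 202.5210 (V=27.3610), down 145.7537 (V=0.0000). Price 5.7436; hedge Δ=0.4820, bond B=-68.2051.
  t=2,j=1: stock 213.1800 → up 281.3976 (V=106.2376), down 202.5210 (V=27.3610). Price 43.1217; hedge Δ=1.0000, bond B=-170.0583.
  t=2,j=2: stock 296.2080 → up 390.9946 (V=215.8346), down 281.3976 (V=106.2376). Price 126.1497; hedge Δ=1.0000, bond B=-170.0583.
  t=1,j=0: stock 161.5000 → up 213.1800 (V=43.1217), down 153.4250 (V=5.7436). Price 13.4227; hedge Δ=0.6255, bond B=-87.5994.
  t=1,j=1: stock 224.4000 → up 296.2080 (V=126.1497), down 213.1800 (V=43.1217). Price 59.2949; hedge Δ=1.0000, bond B=-165.1051.
  t=0,j=0: stock 170.0000 → up 224.4000 (V=59.2949), down 161.5000 (V=13.4227). Price 22.6612; hedge Δ=0.7293, bond B=-101.3178.
Each (Δ,B) replicates both successor values, so the strategy is self-financing and V0 is arbitrage-free.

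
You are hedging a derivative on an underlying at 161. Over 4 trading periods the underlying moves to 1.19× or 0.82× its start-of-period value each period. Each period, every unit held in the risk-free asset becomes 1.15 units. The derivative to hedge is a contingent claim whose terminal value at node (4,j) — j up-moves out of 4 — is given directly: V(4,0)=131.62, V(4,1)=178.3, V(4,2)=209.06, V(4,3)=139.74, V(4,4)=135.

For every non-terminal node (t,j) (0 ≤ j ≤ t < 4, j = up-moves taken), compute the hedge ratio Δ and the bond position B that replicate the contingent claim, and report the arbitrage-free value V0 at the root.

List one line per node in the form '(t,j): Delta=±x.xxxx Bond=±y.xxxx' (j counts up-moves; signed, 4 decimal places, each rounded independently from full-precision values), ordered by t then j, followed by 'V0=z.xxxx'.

Since d<R<u, set p* = (R−d)/(u−d) = 0.8919; price each node as the discounted p*-expectation of its children.
Terminal values V(4,·): V(4,0)=131.6200, V(4,1)=178.3000, V(4,2)=209.0600, V(4,3)=139.7400, V(4,4)=135.0000
(3,0): S=88.7702. Δ = (V_up−V_dn)/(S_up−S_dn) = (178.3000−131.6200)/(105.6366−72.7916) = 1.4212. V = [p*·178.3000 + (1−p*)·131.6200]/1.15 = 150.6552. B = V − Δ·S = 24.4931.
(3,1): S=128.8251. Δ = (V_up−V_dn)/(S_up−S_dn) = (209.0600−178.3000)/(153.3019−105.6366) = 0.6453. V = [p*·209.0600 + (1−p*)·178.3000]/1.15 = 178.8996. B = V − Δ·S = 95.7645.
(3,2): S=186.9535. Δ = (V_up−V_dn)/(S_up−S_dn) = (139.7400−209.0600)/(222.4747−153.3019) = -1.0021. V = [p*·139.7400 + (1−p*)·209.0600]/1.15 = 128.0296. B = V − Δ·S = 315.3810.
(3,3): S=271.3106. Δ = (V_up−V_dn)/(S_up−S_dn) = (135.0000−139.7400)/(322.8596−222.4747) = -0.0472. V = [p*·135.0000 + (1−p*)·139.7400]/1.15 = 117.8369. B = V − Δ·S = 130.6477.
(2,0): S=108.2564. Δ = (V_up−V_dn)/(S_up−S_dn) = (178.8996−150.6552)/(128.8251−88.7702) = 0.7051. V = [p*·178.8996 + (1−p*)·150.6552]/1.15 = 152.9097. B = V − Δ·S = 76.5735.
(2,1): S=157.1038. Δ = (V_up−V_dn)/(S_up−S_dn) = (128.0296−178.8996)/(186.9535−128.8251) = -0.8751. V = [p*·128.0296 + (1−p*)·178.8996]/1.15 = 116.1122. B = V − Δ·S = 253.5988.
(2,2): S=227.9921. Δ = (V_up−V_dn)/(S_up−S_dn) = (117.8369−128.0296)/(271.3106−186.9535) = -0.1208. V = [p*·117.8369 + (1−p*)·128.0296]/1.15 = 103.4251. B = V − Δ·S = 130.9729.
(1,0): S=132.0200. Δ = (V_up−V_dn)/(S_up−S_dn) = (116.1122−152.9097)/(157.1038−108.2564) = -0.7533. V = [p*·116.1122 + (1−p*)·152.9097]/1.15 = 104.4264. B = V − Δ·S = 203.8791.
(1,1): S=191.5900. Δ = (V_up−V_dn)/(S_up−S_dn) = (103.4251−116.1122)/(227.9921−157.1038) = -0.1790. V = [p*·103.4251 + (1−p*)·116.1122]/1.15 = 91.1275. B = V − Δ·S = 125.4172.
(0,0): S=161.0000. Δ = (V_up−V_dn)/(S_up−S_dn) = (91.1275−104.4264)/(191.5900−132.0200) = -0.2232. V = [p*·91.1275 + (1−p*)·104.4264]/1.15 = 80.4915. B = V − Δ·S = 116.4344.
The time-0 hedge costs 80.4915, which is the no-arbitrage price.

(0,0): Delta=-0.2232 Bond=116.4344
(1,0): Delta=-0.7533 Bond=203.8791
(1,1): Delta=-0.1790 Bond=125.4172
(2,0): Delta=0.7051 Bond=76.5735
(2,1): Delta=-0.8751 Bond=253.5988
(2,2): Delta=-0.1208 Bond=130.9729
(3,0): Delta=1.4212 Bond=24.4931
(3,1): Delta=0.6453 Bond=95.7645
(3,2): Delta=-1.0021 Bond=315.3810
(3,3): Delta=-0.0472 Bond=130.6477
V0=80.4915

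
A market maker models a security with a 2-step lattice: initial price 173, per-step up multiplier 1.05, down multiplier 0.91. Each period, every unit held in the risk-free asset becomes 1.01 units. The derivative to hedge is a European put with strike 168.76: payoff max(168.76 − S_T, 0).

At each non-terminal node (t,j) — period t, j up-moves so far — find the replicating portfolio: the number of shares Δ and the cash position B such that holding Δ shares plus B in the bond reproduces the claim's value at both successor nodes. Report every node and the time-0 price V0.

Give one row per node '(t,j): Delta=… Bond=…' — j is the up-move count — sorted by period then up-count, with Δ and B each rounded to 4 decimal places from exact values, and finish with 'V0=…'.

(0,0): Delta=-0.3584 Bond=65.4297
(1,0): Delta=-1.0000 Bond=167.0891
(1,1): Delta=-0.1360 Bond=25.6819
V0=3.4243

Under the risk-neutral measure, an up-move has probability p* = (R−d)/(u−d) = 0.7143 and values discount at R = 1.01.
Terminal payoffs: V(2,0)=25.4987, V(2,1)=3.4585, V(2,2)=0.0000
  t=1,j=0: stock 157.4300 → up 165.3015 (V=3.4585), down 143.2613 (V=25.4987). Price 9.6591; hedge Δ=-1.0000, bond B=167.0891.
  t=1,j=1: stock 181.6500 → up 190.7325 (V=0.0000), down 165.3015 (V=3.4585). Price 0.9784; hedge Δ=-0.1360, bond B=25.6819.
  t=0,j=0: stock 173.0000 → up 181.6500 (V=0.9784), down 157.4300 (V=9.6591). Price 3.4243; hedge Δ=-0.3584, bond B=65.4297.
Self-financing check: at every node Δ·S+B equals the discounted successor values.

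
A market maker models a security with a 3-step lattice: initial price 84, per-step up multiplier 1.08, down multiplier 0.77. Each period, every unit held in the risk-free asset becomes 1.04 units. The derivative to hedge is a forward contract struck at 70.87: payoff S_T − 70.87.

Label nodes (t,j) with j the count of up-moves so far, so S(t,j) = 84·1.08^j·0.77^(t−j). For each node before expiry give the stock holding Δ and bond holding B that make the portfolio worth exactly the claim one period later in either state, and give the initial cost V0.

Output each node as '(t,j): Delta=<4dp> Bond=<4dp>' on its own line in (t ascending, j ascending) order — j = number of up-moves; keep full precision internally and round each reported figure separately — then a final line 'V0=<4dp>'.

Risk-neutral probability p* = (R−d)/(u−d) = (1.04−0.77)/(1.08−0.77) = 0.8710.
Terminal values V(3,·): V(3,0)=-32.5212, V(3,1)=-17.0821, V(3,2)=4.5728, V(3,3)=34.9458
(2,0): S=49.8036. Δ = (V_up−V_dn)/(S_up−S_dn) = (-17.0821−-32.5212)/(53.7879−38.3488) = 1.0000. V = [p*·-17.0821 + (1−p*)·-32.5212]/1.04 = -18.3406. B = V − Δ·S = -68.1442.
(2,1): S=69.8544. Δ = (V_up−V_dn)/(S_up−S_dn) = (4.5728−-17.0821)/(75.4428−53.7879) = 1.0000. V = [p*·4.5728 + (1−p*)·-17.0821]/1.04 = 1.7102. B = V − Δ·S = -68.1442.
(2,2): S=97.9776. Δ = (V_up−V_dn)/(S_up−S_dn) = (34.9458−4.5728)/(105.8158−75.4428) = 1.0000. V = [p*·34.9458 + (1−p*)·4.5728]/1.04 = 29.8334. B = V − Δ·S = -68.1442.
(1,0): S=64.6800. Δ = (V_up−V_dn)/(S_up−S_dn) = (1.7102−-18.3406)/(69.8544−49.8036) = 1.0000. V = [p*·1.7102 + (1−p*)·-18.3406]/1.04 = -0.8433. B = V − Δ·S = -65.5233.
(1,1): S=90.7200. Δ = (V_up−V_dn)/(S_up−S_dn) = (29.8334−1.7102)/(97.9776−69.8544) = 1.0000. V = [p*·29.8334 + (1−p*)·1.7102]/1.04 = 25.1967. B = V − Δ·S = -65.5233.
(0,0): S=84.0000. Δ = (V_up−V_dn)/(S_up−S_dn) = (25.1967−-0.8433)/(90.7200−64.6800) = 1.0000. V = [p*·25.1967 + (1−p*)·-0.8433]/1.04 = 20.9968. B = V − Δ·S = -63.0032.
Self-financing check: at every node Δ·S+B equals the discounted successor values.

(0,0): Delta=1.0000 Bond=-63.0032
(1,0): Delta=1.0000 Bond=-65.5233
(1,1): Delta=1.0000 Bond=-65.5233
(2,0): Delta=1.0000 Bond=-68.1442
(2,1): Delta=1.0000 Bond=-68.1442
(2,2): Delta=1.0000 Bond=-68.1442
V0=20.9968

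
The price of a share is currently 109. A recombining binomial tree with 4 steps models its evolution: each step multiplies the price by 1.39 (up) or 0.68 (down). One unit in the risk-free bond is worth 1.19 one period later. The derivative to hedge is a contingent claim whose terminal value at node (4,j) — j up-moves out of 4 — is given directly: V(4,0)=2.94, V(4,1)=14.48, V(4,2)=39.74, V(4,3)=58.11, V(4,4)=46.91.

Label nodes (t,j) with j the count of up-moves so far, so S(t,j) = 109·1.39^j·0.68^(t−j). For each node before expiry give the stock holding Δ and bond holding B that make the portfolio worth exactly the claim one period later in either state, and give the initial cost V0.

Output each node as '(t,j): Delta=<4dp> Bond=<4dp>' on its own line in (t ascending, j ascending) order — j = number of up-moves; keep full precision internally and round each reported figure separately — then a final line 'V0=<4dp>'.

(0,0): Delta=0.0647 Bond=16.6191
(1,0): Delta=0.2766 Bond=4.0664
(1,1): Delta=0.0240 Bond=25.9377
(2,0): Delta=0.5024 Bond=-6.5404
(2,1): Delta=0.2333 Bond=9.3015
(2,2): Delta=-0.0161 Bond=39.3224
(3,0): Delta=0.4742 Bond=-6.8171
(3,1): Delta=0.5078 Bond=-8.1619
(3,2): Delta=0.1807 Bond=18.6102
(3,3): Delta=-0.0539 Bond=57.8460
V0=23.6700

Risk-neutral probability p* = (R−d)/(u−d) = (1.19−0.68)/(1.39−0.68) = 0.7183.
At expiry t=4: V(4,0)=2.9400, V(4,1)=14.4800, V(4,2)=39.7400, V(4,3)=58.1100, V(4,4)=46.9100
  t=3,j=0: stock 34.2731 → up 47.6396 (V=14.4800), down 23.3057 (V=2.9400). Price 9.4364; hedge Δ=0.4742, bond B=-6.8171.
  t=3,j=1: stock 70.0582 → up 97.3809 (V=39.7400), down 47.6396 (V=14.4800). Price 27.4156; hedge Δ=0.5078, bond B=-8.1619.
  t=3,j=2: stock 143.2073 → up 199.0581 (V=58.1100), down 97.3809 (V=39.7400). Price 44.4835; hedge Δ=0.1807, bond B=18.6102.
  t=3,j=3: stock 292.7325 → up 406.8981 (V=46.9100), down 199.0581 (V=58.1100). Price 42.0714; hedge Δ=-0.0539, bond B=57.8460.
  t=2,j=0: stock 50.4016 → up 70.0582 (V=27.4156), down 34.2731 (V=9.4364). Price 18.7824; hedge Δ=0.5024, bond B=-6.5404.
  t=2,j=1: stock 103.0268 → up 143.2073 (V=44.4835), down 70.0582 (V=27.4156). Price 33.3409; hedge Δ=0.2333, bond B=9.3015.
  t=2,j=2: stock 210.5989 → up 292.7325 (V=42.0714), down 143.2073 (V=44.4835). Price 35.9251; hedge Δ=-0.0161, bond B=39.3224.
  t=1,j=0: stock 74.1200 → up 103.0268 (V=33.3409), down 50.4016 (V=18.7824). Price 24.5713; hedge Δ=0.2766, bond B=4.0664.
  t=1,j=1: stock 151.5100 → up 210.5989 (V=35.9251), down 103.0268 (V=33.3409). Price 29.5774; hedge Δ=0.0240, bond B=25.9377.
  t=0,j=0: stock 109.0000 → up 151.5100 (V=29.5774), down 74.1200 (V=24.5713). Price 23.6700; hedge Δ=0.0647, bond B=16.6191.
Root portfolio cost Δ·109+B reproduces V0=23.6700.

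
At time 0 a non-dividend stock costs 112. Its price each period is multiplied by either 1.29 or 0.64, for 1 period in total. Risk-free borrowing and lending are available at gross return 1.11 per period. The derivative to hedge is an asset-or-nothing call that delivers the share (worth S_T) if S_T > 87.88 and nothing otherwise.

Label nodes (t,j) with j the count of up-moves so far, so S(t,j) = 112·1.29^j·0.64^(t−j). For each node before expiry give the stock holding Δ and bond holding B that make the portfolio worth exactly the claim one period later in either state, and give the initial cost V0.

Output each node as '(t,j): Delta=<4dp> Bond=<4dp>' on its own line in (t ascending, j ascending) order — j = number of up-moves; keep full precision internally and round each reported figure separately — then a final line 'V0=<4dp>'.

(0,0): Delta=1.9846 Bond=-128.1597
V0=94.1173

Risk-neutral probability p* = (R−d)/(u−d) = (1.11−0.64)/(1.29−0.64) = 0.7231.
Terminal values V(1,·): V(1,0)=0.0000, V(1,1)=144.4800
(0,0): S=112.0000. Δ = (V_up−V_dn)/(S_up−S_dn) = (144.4800−0.0000)/(144.4800−71.6800) = 1.9846. V = [p*·144.4800 + (1−p*)·0.0000]/1.11 = 94.1173. B = V − Δ·S = -128.1597.
The time-0 hedge costs 94.1173, which is the no-arbitrage price.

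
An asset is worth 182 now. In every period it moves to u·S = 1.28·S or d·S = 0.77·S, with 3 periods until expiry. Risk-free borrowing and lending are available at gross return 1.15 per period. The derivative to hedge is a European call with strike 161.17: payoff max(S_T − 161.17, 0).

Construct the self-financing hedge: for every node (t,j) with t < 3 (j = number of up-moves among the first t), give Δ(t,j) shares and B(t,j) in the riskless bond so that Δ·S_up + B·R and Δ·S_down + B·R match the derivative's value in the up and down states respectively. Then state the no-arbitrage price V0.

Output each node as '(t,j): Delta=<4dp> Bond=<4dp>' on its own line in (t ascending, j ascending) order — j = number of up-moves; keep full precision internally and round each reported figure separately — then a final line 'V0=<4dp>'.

Since d<R<u, set p* = (R−d)/(u−d) = 0.7451; price each node as the discounted p*-expectation of its children.
Payoff layer (t=3): V(3,0)=0.0000, V(3,1)=0.0000, V(3,2)=68.4354, V(3,3)=220.5117
  t=2,j=0: stock 107.9078 → up 138.1220 (V=0.0000), down 83.0890 (V=0.0000). Price 0.0000; hedge Δ=0.0000, bond B=0.0000.
  t=2,j=1: stock 179.3792 → up 229.6054 (V=68.4354), down 138.1220 (V=0.0000). Price 44.3401; hedge Δ=0.7481, bond B=-89.8470.
  t=2,j=2: stock 298.1888 → up 381.6817 (V=220.5117), down 229.6054 (V=68.4354). Price 158.0410; hedge Δ=1.0000, bond B=-140.1478.
  t=1,j=0: stock 140.1400 → up 179.3792 (V=44.3401), down 107.9078 (V=0.0000). Price 28.7284; hedge Δ=0.6204, bond B=-58.2129.
  t=1,j=1: stock 232.9600 → up 298.1888 (V=158.0410), down 179.3792 (V=44.3401). Price 112.2247; hedge Δ=0.9570, bond B=-110.7183.
  t=0,j=0: stock 182.0000 → up 232.9600 (V=112.2247), down 140.1400 (V=28.7284). Price 79.0794; hedge Δ=0.8996, bond B=-84.6387.
Each (Δ,B) replicates both successor values, so the strategy is self-financing and V0 is arbitrage-free.

(0,0): Delta=0.8996 Bond=-84.6387
(1,0): Delta=0.6204 Bond=-58.2129
(1,1): Delta=0.9570 Bond=-110.7183
(2,0): Delta=0.0000 Bond=0.0000
(2,1): Delta=0.7481 Bond=-89.8470
(2,2): Delta=1.0000 Bond=-140.1478
V0=79.0794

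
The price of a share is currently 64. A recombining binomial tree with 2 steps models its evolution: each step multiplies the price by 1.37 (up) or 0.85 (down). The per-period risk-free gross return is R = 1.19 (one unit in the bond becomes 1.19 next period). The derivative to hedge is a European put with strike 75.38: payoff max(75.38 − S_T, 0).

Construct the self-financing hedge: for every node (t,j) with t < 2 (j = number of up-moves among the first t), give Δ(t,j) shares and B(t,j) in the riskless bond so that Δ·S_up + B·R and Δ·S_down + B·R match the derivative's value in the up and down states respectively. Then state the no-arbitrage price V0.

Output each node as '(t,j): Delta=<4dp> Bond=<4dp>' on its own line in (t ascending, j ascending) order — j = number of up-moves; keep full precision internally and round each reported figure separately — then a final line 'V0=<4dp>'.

(0,0): Delta=-0.2613 Bond=19.4624
(1,0): Delta=-1.0000 Bond=63.3445
(1,1): Delta=-0.0187 Bond=1.8863
V0=2.7380

Under the risk-neutral measure, an up-move has probability p* = (R−d)/(u−d) = 0.6538 and values discount at R = 1.19.
Terminal payoffs: V(2,0)=29.1400, V(2,1)=0.8520, V(2,2)=0.0000
  t=1,j=0: stock 54.4000 → up 74.5280 (V=0.8520), down 46.2400 (V=29.1400). Price 8.9445; hedge Δ=-1.0000, bond B=63.3445.
  t=1,j=1: stock 87.6800 → up 120.1216 (V=0.0000), down 74.5280 (V=0.8520). Price 0.2478; hedge Δ=-0.0187, bond B=1.8863.
  t=0,j=0: stock 64.0000 → up 87.6800 (V=0.2478), down 54.4000 (V=8.9445). Price 2.7380; hedge Δ=-0.2613, bond B=19.4624.
Each (Δ,B) replicates both successor values, so the strategy is self-financing and V0 is arbitrage-free.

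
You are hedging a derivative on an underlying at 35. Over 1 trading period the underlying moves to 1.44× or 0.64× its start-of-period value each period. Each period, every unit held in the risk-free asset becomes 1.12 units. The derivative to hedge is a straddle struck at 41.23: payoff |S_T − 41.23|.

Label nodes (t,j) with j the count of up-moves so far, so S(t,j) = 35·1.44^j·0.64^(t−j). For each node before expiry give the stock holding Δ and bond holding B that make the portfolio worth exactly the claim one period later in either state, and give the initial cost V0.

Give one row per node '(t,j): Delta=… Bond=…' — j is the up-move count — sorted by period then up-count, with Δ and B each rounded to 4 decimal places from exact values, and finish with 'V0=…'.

No-arbitrage ⇒ martingale measure with p* = (R−d)/(u−d) = 0.6000.
Payoff layer (t=1): V(1,0)=18.8300, V(1,1)=9.1700
Node (0,0) S=35.0000: V=(p*·9.1700+(1−p*)·18.8300)/1.12=11.6375; Δ=(9.1700−18.8300)/(50.4000−22.4000)=-0.3450; B=V−Δ·S=23.7125
Root portfolio cost Δ·35+B reproduces V0=11.6375.

(0,0): Delta=-0.3450 Bond=23.7125
V0=11.6375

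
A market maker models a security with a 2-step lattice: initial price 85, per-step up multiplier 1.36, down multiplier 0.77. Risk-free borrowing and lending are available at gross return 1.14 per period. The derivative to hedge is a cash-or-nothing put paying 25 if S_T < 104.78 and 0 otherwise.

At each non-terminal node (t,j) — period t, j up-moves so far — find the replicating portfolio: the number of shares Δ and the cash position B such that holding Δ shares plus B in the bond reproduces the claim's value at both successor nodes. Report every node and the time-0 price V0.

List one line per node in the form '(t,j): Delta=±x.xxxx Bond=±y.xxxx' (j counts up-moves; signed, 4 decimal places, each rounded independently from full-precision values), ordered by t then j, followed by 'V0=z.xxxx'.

(0,0): Delta=-0.2742 Bond=34.9808
(1,0): Delta=0.0000 Bond=21.9298
(1,1): Delta=-0.3665 Bond=50.5501
V0=11.6713

No-arbitrage ⇒ martingale measure with p* = (R−d)/(u−d) = 0.6271.
At expiry t=2: V(2,0)=25.0000, V(2,1)=25.0000, V(2,2)=0.0000
  t=1,j=0: stock 65.4500 → up 89.0120 (V=25.0000), down 50.3965 (V=25.0000). Price 21.9298; hedge Δ=0.0000, bond B=21.9298.
  t=1,j=1: stock 115.6000 → up 157.2160 (V=0.0000), down 89.0120 (V=25.0000). Price 8.1772; hedge Δ=-0.3665, bond B=50.5501.
  t=0,j=0: stock 85.0000 → up 115.6000 (V=8.1772), down 65.4500 (V=21.9298). Price 11.6713; hedge Δ=-0.2742, bond B=34.9808.
Self-financing check: at every node Δ·S+B equals the discounted successor values.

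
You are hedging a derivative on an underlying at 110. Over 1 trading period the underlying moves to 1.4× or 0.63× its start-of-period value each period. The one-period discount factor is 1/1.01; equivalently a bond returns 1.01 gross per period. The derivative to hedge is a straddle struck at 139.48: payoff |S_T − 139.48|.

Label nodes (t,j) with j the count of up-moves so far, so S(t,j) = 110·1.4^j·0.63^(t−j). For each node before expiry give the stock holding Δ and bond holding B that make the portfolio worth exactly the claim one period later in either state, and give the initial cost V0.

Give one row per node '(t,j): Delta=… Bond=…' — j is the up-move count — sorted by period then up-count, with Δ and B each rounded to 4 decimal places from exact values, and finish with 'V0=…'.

(0,0): Delta=-0.6571 Bond=114.5743
V0=42.2885

No-arbitrage ⇒ martingale measure with p* = (R−d)/(u−d) = 0.4935.
At expiry t=1: V(1,0)=70.1800, V(1,1)=14.5200
Node (0,0) S=110.0000: V=(p*·14.5200+(1−p*)·70.1800)/1.01=42.2885; Δ=(14.5200−70.1800)/(154.0000−69.3000)=-0.6571; B=V−Δ·S=114.5743
Self-financing check: at every node Δ·S+B equals the discounted successor values.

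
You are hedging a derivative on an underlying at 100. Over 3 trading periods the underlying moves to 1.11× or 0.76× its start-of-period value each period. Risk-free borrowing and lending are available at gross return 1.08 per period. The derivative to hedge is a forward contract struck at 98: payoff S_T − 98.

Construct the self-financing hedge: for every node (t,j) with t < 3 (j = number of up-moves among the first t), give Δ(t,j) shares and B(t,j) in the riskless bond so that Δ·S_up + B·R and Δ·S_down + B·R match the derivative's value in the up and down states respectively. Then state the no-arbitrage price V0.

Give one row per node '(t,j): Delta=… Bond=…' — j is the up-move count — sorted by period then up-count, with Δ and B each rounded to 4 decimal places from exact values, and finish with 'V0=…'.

No-arbitrage ⇒ martingale measure with p* = (R−d)/(u−d) = 0.9143.
Payoff layer (t=3): V(3,0)=-54.1024, V(3,1)=-33.8864, V(3,2)=-4.3604, V(3,3)=38.7631
(2,0): S=57.7600. Δ = (V_up−V_dn)/(S_up−S_dn) = (-33.8864−-54.1024)/(64.1136−43.8976) = 1.0000. V = [p*·-33.8864 + (1−p*)·-54.1024]/1.08 = -32.9807. B = V − Δ·S = -90.7407.
(2,1): S=84.3600. Δ = (V_up−V_dn)/(S_up−S_dn) = (-4.3604−-33.8864)/(93.6396−64.1136) = 1.0000. V = [p*·-4.3604 + (1−p*)·-33.8864]/1.08 = -6.3807. B = V − Δ·S = -90.7407.
(2,2): S=123.2100. Δ = (V_up−V_dn)/(S_up−S_dn) = (38.7631−-4.3604)/(136.7631−93.6396) = 1.0000. V = [p*·38.7631 + (1−p*)·-4.3604]/1.08 = 32.4693. B = V − Δ·S = -90.7407.
(1,0): S=76.0000. Δ = (V_up−V_dn)/(S_up−S_dn) = (-6.3807−-32.9807)/(84.3600−57.7600) = 1.0000. V = [p*·-6.3807 + (1−p*)·-32.9807]/1.08 = -8.0192. B = V − Δ·S = -84.0192.
(1,1): S=111.0000. Δ = (V_up−V_dn)/(S_up−S_dn) = (32.4693−-6.3807)/(123.2100−84.3600) = 1.0000. V = [p*·32.4693 + (1−p*)·-6.3807]/1.08 = 26.9808. B = V − Δ·S = -84.0192.
(0,0): S=100.0000. Δ = (V_up−V_dn)/(S_up−S_dn) = (26.9808−-8.0192)/(111.0000−76.0000) = 1.0000. V = [p*·26.9808 + (1−p*)·-8.0192]/1.08 = 22.2044. B = V − Δ·S = -77.7956.
Each (Δ,B) replicates both successor values, so the strategy is self-financing and V0 is arbitrage-free.

(0,0): Delta=1.0000 Bond=-77.7956
(1,0): Delta=1.0000 Bond=-84.0192
(1,1): Delta=1.0000 Bond=-84.0192
(2,0): Delta=1.0000 Bond=-90.7407
(2,1): Delta=1.0000 Bond=-90.7407
(2,2): Delta=1.0000 Bond=-90.7407
V0=22.2044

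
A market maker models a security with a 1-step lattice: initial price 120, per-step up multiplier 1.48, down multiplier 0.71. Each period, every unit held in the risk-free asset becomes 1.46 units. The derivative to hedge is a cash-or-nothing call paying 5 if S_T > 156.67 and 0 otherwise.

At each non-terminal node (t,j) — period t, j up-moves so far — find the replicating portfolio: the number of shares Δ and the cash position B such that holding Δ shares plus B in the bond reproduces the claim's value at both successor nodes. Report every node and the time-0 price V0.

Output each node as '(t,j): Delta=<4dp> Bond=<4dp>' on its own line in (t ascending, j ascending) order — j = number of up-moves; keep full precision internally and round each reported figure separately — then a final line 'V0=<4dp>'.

Since d<R<u, set p* = (R−d)/(u−d) = 0.9740; price each node as the discounted p*-expectation of its children.
Terminal payoffs: V(1,0)=0.0000, V(1,1)=5.0000
(0,0): S=120.0000. Δ = (V_up−V_dn)/(S_up−S_dn) = (5.0000−0.0000)/(177.6000−85.2000) = 0.0541. V = [p*·5.0000 + (1−p*)·0.0000]/1.46 = 3.3357. B = V − Δ·S = -3.1578.
Check: Δ(0,0)·S0 + B(0,0) = 3.3357 = V0.

(0,0): Delta=0.0541 Bond=-3.1578
V0=3.3357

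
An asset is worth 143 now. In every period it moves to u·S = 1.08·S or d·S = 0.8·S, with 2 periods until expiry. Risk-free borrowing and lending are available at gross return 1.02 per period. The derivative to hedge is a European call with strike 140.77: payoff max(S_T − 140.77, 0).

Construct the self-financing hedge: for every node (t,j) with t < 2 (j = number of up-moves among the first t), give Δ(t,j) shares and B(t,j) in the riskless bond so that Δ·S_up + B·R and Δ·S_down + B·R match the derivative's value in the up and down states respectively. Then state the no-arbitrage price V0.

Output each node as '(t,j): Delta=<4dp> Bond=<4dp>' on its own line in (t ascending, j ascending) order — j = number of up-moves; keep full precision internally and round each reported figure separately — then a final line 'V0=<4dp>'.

The replicating-portfolio and risk-neutral prices coincide; use p* = (1.02−0.8)/(1.08−0.8) = 0.7857 for the latter.
Payoff layer (t=2): V(2,0)=0.0000, V(2,1)=0.0000, V(2,2)=26.0252
  t=1,j=0: stock 114.4000 → up 123.5520 (V=0.0000), down 91.5200 (V=0.0000). Price 0.0000; hedge Δ=0.0000, bond B=0.0000.
  t=1,j=1: stock 154.4400 → up 166.7952 (V=26.0252), down 123.5520 (V=0.0000). Price 20.0474; hedge Δ=0.6018, bond B=-72.8997.
  t=0,j=0: stock 143.0000 → up 154.4400 (V=20.0474), down 114.4000 (V=0.0000). Price 15.4427; hedge Δ=0.5007, bond B=-56.1552.
The time-0 hedge costs 15.4427, which is the no-arbitrage price.

(0,0): Delta=0.5007 Bond=-56.1552
(1,0): Delta=0.0000 Bond=0.0000
(1,1): Delta=0.6018 Bond=-72.8997
V0=15.4427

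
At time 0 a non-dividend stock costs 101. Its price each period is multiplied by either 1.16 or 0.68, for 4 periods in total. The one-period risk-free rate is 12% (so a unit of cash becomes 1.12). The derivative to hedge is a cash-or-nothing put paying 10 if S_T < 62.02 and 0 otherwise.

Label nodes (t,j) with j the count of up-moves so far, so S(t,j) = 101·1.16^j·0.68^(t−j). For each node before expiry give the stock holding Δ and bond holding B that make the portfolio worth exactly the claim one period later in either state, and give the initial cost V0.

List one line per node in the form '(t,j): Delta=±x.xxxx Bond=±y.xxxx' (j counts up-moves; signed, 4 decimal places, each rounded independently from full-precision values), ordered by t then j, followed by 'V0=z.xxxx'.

(0,0): Delta=-0.0028 Bond=0.2970
(1,0): Delta=-0.0369 Bond=2.6774
(1,1): Delta=-0.0010 Bond=0.1195
(2,0): Delta=-0.3651 Bond=18.3244
(2,1): Delta=-0.0195 Bond=1.6055
(2,2): Delta=0.0000 Bond=0.0000
(3,0): Delta=0.0000 Bond=8.9286
(3,1): Delta=-0.3846 Bond=21.5774
(3,2): Delta=0.0000 Bond=0.0000
(3,3): Delta=0.0000 Bond=0.0000
V0=0.0138

Risk-neutral probability p* = (R−d)/(u−d) = (1.12−0.68)/(1.16−0.68) = 0.9167.
At expiry t=4: V(4,0)=10.0000, V(4,1)=10.0000, V(4,2)=0.0000, V(4,3)=0.0000, V(4,4)=0.0000
Node (3,0) S=31.7576: V=(p*·10.0000+(1−p*)·10.0000)/1.12=8.9286; Δ=(10.0000−10.0000)/(36.8389−21.5952)=0.0000; B=V−Δ·S=8.9286
Node (3,1) S=54.1748: V=(p*·0.0000+(1−p*)·10.0000)/1.12=0.7440; Δ=(0.0000−10.0000)/(62.8427−36.8389)=-0.3846; B=V−Δ·S=21.5774
Node (3,2) S=92.4158: V=(p*·0.0000+(1−p*)·0.0000)/1.12=0.0000; Δ=(0.0000−0.0000)/(107.2023−62.8427)=0.0000; B=V−Δ·S=0.0000
Node (3,3) S=157.6505: V=(p*·0.0000+(1−p*)·0.0000)/1.12=0.0000; Δ=(0.0000−0.0000)/(182.8746−107.2023)=0.0000; B=V−Δ·S=0.0000
Node (2,0) S=46.7024: V=(p*·0.7440+(1−p*)·8.9286)/1.12=1.2733; Δ=(0.7440−8.9286)/(54.1748−31.7576)=-0.3651; B=V−Δ·S=18.3244
Node (2,1) S=79.6688: V=(p*·0.0000+(1−p*)·0.7440)/1.12=0.0554; Δ=(0.0000−0.7440)/(92.4158−54.1748)=-0.0195; B=V−Δ·S=1.6055
Node (2,2) S=135.9056: V=(p*·0.0000+(1−p*)·0.0000)/1.12=0.0000; Δ=(0.0000−0.0000)/(157.6505−92.4158)=0.0000; B=V−Δ·S=0.0000
Node (1,0) S=68.6800: V=(p*·0.0554+(1−p*)·1.2733)/1.12=0.1400; Δ=(0.0554−1.2733)/(79.6688−46.7024)=-0.0369; B=V−Δ·S=2.6774
Node (1,1) S=117.1600: V=(p*·0.0000+(1−p*)·0.0554)/1.12=0.0041; Δ=(0.0000−0.0554)/(135.9056−79.6688)=-0.0010; B=V−Δ·S=0.1195
Node (0,0) S=101.0000: V=(p*·0.0041+(1−p*)·0.1400)/1.12=0.0138; Δ=(0.0041−0.1400)/(117.1600−68.6800)=-0.0028; B=V−Δ·S=0.2970
Each (Δ,B) replicates both successor values, so the strategy is self-financing and V0 is arbitrage-free.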